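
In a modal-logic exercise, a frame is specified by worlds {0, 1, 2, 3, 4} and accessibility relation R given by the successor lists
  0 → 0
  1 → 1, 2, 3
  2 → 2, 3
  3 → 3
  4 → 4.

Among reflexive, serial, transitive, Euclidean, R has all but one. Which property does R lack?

Reflexive: yes — every world is R-related to itself.
Serial: yes — every world has a successor (e.g. 0 R 0).
Transitive: yes — every two-step R-path is closed by a direct edge.
Euclidean: no — 1 R 3 and 1 R 2, but not 3 R 2.
Only Euclidean fails.

Euclidean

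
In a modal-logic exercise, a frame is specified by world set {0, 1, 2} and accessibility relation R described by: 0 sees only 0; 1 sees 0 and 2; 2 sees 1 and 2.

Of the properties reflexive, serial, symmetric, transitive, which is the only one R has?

serial

Reflexive: no — 1 is not related to itself.
Serial: yes — every world has a successor (e.g. 0 R 0).
Symmetric: no — 1 R 0 but not 0 R 1.
Transitive: no — 2 R 1 and 1 R 0, but not 2 R 0.
Only serial holds.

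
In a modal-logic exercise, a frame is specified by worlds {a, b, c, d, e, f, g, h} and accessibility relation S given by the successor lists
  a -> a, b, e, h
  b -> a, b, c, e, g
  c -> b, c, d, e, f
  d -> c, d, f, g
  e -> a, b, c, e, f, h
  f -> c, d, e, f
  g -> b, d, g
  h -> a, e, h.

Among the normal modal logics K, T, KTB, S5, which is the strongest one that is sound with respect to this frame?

Reflexive (axiom T): yes — every world is S-related to itself.
Symmetric (axiom B): yes — every pair in S has its reverse in S.
Euclidean (axiom 5): no — a S b and a S h, but not b S h.
So F validates K, T, KTB; S5 would additionally require S to be Euclidean. The strongest is KTB.

KTB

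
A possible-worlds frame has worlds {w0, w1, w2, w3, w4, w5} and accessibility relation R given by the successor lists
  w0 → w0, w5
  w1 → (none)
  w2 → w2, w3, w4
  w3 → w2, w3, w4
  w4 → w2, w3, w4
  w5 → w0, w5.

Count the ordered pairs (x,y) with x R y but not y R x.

R is symmetric; there are no such tuples.

0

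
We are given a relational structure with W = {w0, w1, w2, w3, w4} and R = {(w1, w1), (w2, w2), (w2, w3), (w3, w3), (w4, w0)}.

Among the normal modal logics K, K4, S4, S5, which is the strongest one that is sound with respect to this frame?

K4

Transitive (axiom 4): yes — every two-step R-path is closed by a direct edge.
Reflexive (axiom T): no — w0 is not related to itself.
Euclidean (axiom 5): no — w2 R w3 and w2 R w2, but not w3 R w2.
So F validates K, K4; S4 would additionally require R to be reflexive. The strongest is K4.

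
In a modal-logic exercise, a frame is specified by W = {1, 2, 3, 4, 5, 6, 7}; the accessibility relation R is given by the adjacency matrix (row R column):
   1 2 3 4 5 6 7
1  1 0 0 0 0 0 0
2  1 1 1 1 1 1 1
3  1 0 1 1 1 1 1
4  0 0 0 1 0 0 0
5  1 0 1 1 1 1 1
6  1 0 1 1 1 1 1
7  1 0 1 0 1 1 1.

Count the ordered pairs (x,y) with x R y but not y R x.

13

Enumerating: (2,1), (2,3), (2,4), (2,5), (2,6), (2,7), (3,1), (3,4), (5,1), (5,4), (6,1), (6,4), (7,1).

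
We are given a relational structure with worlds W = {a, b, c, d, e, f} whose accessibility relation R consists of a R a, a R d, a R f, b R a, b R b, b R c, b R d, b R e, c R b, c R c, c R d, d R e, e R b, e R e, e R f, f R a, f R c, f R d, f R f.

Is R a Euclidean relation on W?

No

Euclidean: no — a R d and a R f, but not d R f.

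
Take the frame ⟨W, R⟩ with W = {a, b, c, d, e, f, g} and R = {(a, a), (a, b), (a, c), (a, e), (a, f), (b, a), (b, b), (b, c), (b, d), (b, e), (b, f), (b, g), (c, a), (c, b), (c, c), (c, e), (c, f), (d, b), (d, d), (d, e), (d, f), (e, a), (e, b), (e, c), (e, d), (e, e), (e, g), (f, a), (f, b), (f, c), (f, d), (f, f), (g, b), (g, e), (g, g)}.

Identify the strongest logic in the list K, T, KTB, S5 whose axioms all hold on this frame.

KTB

Reflexive (axiom T): yes — every world is R-related to itself.
Symmetric (axiom B): yes — every pair in R has its reverse in R.
Euclidean (axiom 5): no — a R e and a R f, but not e R f.
So F validates K, T, KTB; S5 would additionally require R to be Euclidean. The strongest is KTB.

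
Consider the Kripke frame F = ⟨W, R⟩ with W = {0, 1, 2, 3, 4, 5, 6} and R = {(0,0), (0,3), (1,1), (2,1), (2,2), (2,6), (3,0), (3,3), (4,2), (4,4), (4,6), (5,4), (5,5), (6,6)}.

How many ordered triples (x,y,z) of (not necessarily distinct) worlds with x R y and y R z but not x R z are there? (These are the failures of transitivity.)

Enumerating: (4,2,1), (5,4,2), (5,4,6).

3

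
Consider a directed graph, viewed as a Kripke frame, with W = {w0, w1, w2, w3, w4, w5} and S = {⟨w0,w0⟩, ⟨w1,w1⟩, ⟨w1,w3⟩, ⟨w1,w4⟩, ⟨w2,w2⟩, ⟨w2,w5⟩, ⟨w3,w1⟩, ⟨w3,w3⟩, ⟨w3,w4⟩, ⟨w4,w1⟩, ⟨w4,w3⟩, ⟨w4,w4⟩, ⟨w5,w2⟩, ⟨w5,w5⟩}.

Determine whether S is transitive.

Transitive: yes — every two-step S-path is closed by a direct edge.

Yes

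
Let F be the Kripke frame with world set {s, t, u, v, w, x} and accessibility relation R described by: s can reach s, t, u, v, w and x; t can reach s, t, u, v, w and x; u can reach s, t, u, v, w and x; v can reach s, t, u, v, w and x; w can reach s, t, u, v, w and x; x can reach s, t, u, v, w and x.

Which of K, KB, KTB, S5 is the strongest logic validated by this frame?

Symmetric (axiom B): yes — every pair in R has its reverse in R.
Reflexive (axiom T): yes — every world is R-related to itself.
Euclidean (axiom 5): yes — any two successors of a common world are R-related.
So F validates K, KB, KTB, S5. The strongest is S5.

S5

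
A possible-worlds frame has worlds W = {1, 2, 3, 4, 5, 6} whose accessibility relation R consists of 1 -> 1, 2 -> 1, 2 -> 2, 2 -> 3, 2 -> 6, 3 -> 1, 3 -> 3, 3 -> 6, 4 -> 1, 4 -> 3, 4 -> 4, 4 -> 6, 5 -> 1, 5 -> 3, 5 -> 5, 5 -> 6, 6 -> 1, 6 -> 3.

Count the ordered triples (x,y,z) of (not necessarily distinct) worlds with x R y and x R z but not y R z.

Enumerating: (2,1,2), (2,1,3), (2,1,6), (2,3,2), (2,6,2), (2,6,6), (3,1,3), (3,1,6), (3,6,6), (4,1,3), (4,1,4), (4,1,6), … and 10 more.
Total: 22.

22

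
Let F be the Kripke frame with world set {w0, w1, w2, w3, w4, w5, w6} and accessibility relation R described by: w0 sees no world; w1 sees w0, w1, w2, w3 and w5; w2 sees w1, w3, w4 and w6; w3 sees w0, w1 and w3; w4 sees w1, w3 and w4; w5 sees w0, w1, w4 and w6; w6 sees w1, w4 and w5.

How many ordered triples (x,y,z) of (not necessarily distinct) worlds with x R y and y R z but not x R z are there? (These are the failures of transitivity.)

26

Enumerating: (w1,w2,w4), (w1,w2,w6), (w1,w5,w4), (w1,w5,w6), (w2,w1,w0), (w2,w1,w2), (w2,w1,w5), (w2,w3,w0), (w2,w6,w5), (w3,w1,w2), (w3,w1,w5), (w4,w1,w0), … and 14 more.
Total: 26.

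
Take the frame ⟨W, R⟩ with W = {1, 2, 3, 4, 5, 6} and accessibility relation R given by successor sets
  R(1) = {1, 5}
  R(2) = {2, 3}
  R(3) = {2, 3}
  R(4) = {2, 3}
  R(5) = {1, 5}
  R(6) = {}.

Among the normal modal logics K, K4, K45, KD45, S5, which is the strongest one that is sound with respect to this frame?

Transitive (axiom 4): yes — every two-step R-path is closed by a direct edge.
Euclidean (axiom 5): yes — any two successors of a common world are R-related.
Serial (axiom D): no — 6 has no R-successor.
Reflexive (axiom T): no — 4 is not related to itself.
So F validates K, K4, K45; KD45 would additionally require R to be serial. The strongest is K45.

K45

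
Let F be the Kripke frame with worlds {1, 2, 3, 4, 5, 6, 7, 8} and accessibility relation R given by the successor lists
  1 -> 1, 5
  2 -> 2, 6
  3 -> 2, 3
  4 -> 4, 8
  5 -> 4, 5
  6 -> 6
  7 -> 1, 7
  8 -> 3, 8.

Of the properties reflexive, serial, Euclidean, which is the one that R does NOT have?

Reflexive: yes — every world is R-related to itself.
Serial: yes — every world has a successor (e.g. 1 R 1).
Euclidean: no — 1 R 5 and 1 R 1, but not 5 R 1.
Only Euclidean fails.

Euclidean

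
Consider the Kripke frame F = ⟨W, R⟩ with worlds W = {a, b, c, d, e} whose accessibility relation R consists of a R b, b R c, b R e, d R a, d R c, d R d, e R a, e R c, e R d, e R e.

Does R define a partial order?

Reflexive: no — a is not related to itself.
Transitive: no — a R b and b R c, but not a R c.
Antisymmetric: yes — no distinct pair is related both ways.
So R is not a partial order.

No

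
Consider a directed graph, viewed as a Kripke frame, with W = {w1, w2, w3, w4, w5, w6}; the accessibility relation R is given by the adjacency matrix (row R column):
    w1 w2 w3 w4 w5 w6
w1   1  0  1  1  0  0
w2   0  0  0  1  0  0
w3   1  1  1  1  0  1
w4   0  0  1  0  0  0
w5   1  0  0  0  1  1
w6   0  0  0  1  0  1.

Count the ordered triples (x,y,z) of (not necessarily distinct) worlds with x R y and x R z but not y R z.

Enumerating: (w1,w4,w1), (w1,w4,w4), (w2,w4,w4), (w3,w1,w2), (w3,w1,w6), (w3,w2,w1), (w3,w2,w2), (w3,w2,w3), (w3,w2,w6), (w3,w4,w1), (w3,w4,w2), (w3,w4,w4), … and 10 more.
Total: 22.

22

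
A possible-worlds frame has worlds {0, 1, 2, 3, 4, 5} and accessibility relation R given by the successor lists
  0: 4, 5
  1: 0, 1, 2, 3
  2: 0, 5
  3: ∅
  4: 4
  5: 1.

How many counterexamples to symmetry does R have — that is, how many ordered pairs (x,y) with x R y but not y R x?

8

Enumerating: (0,4), (0,5), (1,0), (1,2), (1,3), (2,0), (2,5), (5,1).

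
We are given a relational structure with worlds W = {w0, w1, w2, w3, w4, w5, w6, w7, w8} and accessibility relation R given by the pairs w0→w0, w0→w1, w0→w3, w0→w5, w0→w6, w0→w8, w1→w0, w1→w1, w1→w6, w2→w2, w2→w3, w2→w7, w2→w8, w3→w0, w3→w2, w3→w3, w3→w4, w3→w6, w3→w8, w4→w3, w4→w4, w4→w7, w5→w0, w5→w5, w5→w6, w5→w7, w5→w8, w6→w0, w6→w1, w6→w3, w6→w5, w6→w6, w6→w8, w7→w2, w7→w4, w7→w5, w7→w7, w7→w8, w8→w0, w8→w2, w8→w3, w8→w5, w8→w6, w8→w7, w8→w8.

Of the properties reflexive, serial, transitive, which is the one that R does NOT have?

transitive

Reflexive: yes — every world is R-related to itself.
Serial: yes — every world has a successor (e.g. w0 R w0).
Transitive: no — w0 R w3 and w3 R w2, but not w0 R w2.
Only transitive fails.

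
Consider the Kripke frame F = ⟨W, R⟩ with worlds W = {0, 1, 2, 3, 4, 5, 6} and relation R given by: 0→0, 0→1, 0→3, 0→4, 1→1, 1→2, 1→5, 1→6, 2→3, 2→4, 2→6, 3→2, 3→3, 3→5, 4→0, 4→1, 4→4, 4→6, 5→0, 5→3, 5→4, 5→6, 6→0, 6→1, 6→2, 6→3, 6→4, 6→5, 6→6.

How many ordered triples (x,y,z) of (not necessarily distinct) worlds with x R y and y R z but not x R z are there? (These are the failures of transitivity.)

40

Enumerating: (0,1,2), (0,1,5), (0,1,6), (0,3,2), (0,3,5), (0,4,6), (1,2,3), (1,2,4), (1,5,0), (1,5,3), (1,5,4), (1,6,0), … and 28 more.
Total: 40.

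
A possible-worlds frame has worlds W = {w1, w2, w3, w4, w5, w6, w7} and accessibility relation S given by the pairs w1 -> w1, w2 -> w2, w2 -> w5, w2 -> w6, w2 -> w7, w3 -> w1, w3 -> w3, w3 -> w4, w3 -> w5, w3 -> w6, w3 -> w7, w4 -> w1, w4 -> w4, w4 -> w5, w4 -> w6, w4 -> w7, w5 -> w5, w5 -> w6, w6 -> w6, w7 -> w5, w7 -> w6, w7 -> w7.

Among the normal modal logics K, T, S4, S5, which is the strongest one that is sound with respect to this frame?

Reflexive (axiom T): yes — every world is S-related to itself.
Transitive (axiom 4): yes — every two-step S-path is closed by a direct edge.
Euclidean (axiom 5): no — w2 S w5 and w2 S w7, but not w5 S w7.
So F validates K, T, S4; S5 would additionally require S to be Euclidean. The strongest is S4.

S4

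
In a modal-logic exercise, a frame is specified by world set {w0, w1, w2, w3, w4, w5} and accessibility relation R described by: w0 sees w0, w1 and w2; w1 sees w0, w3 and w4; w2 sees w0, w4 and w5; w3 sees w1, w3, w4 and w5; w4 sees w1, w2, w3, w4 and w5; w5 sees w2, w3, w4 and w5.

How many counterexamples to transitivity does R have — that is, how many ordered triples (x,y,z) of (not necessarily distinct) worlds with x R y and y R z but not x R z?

Enumerating: (w0,w1,w3), (w0,w1,w4), (w0,w2,w4), (w0,w2,w5), (w1,w0,w1), (w1,w0,w2), (w1,w3,w1), (w1,w3,w5), (w1,w4,w1), (w1,w4,w2), (w1,w4,w5), (w2,w0,w1), … and 14 more.
Total: 26.

26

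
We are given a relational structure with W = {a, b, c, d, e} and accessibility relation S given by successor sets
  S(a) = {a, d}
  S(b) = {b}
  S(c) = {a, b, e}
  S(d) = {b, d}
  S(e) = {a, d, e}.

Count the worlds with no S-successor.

0

S is serial; there are no such worlds.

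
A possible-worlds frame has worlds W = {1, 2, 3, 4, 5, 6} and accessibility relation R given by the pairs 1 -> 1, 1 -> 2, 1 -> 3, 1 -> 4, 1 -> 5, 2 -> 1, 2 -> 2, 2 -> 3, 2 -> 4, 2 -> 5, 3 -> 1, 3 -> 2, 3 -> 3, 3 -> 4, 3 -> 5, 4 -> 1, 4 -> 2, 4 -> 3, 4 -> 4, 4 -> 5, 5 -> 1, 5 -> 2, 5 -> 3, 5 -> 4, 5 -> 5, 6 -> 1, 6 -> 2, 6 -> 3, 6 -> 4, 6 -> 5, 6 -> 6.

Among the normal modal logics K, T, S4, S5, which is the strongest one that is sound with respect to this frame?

S4

Reflexive (axiom T): yes — every world is R-related to itself.
Transitive (axiom 4): yes — every two-step R-path is closed by a direct edge.
Euclidean (axiom 5): no — 6 R 1 and 6 R 6, but not 1 R 6.
So F validates K, T, S4; S5 would additionally require R to be Euclidean. The strongest is S4.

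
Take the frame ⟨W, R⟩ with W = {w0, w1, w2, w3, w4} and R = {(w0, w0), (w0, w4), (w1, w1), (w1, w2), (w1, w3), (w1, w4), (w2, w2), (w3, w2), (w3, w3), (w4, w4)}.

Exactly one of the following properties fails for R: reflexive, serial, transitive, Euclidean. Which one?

Euclidean

Reflexive: yes — every world is R-related to itself.
Serial: yes — every world has a successor (e.g. w0 R w0).
Transitive: yes — every two-step R-path is closed by a direct edge.
Euclidean: no — w1 R w2 and w1 R w3, but not w2 R w3.
Only Euclidean fails.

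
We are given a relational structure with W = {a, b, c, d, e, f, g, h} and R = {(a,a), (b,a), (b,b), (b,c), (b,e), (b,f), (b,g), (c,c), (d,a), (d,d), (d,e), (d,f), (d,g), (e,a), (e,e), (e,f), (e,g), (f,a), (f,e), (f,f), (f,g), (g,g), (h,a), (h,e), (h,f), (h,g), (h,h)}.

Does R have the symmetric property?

No

Symmetric: no — b R a but not a R b.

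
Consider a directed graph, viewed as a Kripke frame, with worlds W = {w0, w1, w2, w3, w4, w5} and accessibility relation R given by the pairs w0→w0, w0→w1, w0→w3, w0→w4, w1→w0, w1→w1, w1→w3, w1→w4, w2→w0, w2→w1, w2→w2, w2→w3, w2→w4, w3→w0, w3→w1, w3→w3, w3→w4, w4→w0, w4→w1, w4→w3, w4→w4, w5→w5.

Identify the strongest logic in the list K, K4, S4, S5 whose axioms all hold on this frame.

S4

Transitive (axiom 4): yes — every two-step R-path is closed by a direct edge.
Reflexive (axiom T): yes — every world is R-related to itself.
Euclidean (axiom 5): no — w2 R w0 and w2 R w2, but not w0 R w2.
So F validates K, K4, S4; S5 would additionally require R to be Euclidean. The strongest is S4.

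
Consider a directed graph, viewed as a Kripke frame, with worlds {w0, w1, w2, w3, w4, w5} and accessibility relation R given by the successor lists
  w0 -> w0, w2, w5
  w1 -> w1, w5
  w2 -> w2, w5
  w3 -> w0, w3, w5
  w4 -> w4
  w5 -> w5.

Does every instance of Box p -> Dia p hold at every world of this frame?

Yes

The schema D characterises exactly the serial frames.
Serial: yes — every world has a successor (e.g. w0 R w0).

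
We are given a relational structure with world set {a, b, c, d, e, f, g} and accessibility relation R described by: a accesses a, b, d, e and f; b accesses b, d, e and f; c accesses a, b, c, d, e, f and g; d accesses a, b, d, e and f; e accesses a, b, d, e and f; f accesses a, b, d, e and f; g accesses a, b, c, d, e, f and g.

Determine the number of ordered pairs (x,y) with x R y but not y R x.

Enumerating: (a,b), (c,a), (c,b), (c,d), (c,e), (c,f), (g,a), (g,b), (g,d), (g,e), (g,f).

11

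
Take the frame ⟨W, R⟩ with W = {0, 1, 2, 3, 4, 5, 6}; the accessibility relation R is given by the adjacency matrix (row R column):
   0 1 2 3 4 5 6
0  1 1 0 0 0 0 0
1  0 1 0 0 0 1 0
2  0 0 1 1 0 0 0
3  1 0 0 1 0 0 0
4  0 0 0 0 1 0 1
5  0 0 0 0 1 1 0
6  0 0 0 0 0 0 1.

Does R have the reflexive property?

Reflexive: yes — every world is R-related to itself.

Yes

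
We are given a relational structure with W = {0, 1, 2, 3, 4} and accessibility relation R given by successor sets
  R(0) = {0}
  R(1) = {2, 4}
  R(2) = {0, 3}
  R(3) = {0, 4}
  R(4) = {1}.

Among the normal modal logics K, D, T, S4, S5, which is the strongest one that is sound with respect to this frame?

Serial (axiom D): yes — every world has a successor (e.g. 0 R 0).
Reflexive (axiom T): no — 1 is not related to itself.
Transitive (axiom 4): no — 1 R 2 and 2 R 0, but not 1 R 0.
Euclidean (axiom 5): no — 1 R 2 and 1 R 4, but not 2 R 4.
So F validates K, D; T would additionally require R to be reflexive. The strongest is D.

D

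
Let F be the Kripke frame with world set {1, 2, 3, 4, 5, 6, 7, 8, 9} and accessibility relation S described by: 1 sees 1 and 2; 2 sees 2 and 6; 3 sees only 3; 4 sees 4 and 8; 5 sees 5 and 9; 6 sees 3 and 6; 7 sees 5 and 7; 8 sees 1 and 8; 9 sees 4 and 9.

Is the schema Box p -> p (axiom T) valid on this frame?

Axiom T corresponds to the accessibility relation being reflexive.
Reflexive: yes — every world is S-related to itself.

Yes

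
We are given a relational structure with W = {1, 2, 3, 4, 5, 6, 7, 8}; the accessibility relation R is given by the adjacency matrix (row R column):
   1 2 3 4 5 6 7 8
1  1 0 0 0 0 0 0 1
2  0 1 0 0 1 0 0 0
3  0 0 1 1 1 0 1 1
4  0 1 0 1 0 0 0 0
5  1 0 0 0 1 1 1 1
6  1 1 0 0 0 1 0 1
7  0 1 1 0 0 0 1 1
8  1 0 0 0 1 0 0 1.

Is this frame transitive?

Transitive: no — 1 R 8 and 8 R 5, but not 1 R 5.

No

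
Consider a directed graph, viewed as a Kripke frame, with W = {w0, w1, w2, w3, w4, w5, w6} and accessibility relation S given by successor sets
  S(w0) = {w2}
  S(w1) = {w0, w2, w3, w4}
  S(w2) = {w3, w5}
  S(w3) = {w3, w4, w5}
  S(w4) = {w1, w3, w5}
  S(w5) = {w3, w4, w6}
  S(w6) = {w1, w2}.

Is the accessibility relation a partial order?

No

Reflexive: no — w0 is not related to itself.
Transitive: no — w0 S w2 and w2 S w3, but not w0 S w3.
Antisymmetric: no — w1 S w4 and w4 S w1 with w1 ≠ w4.
So S is not a partial order.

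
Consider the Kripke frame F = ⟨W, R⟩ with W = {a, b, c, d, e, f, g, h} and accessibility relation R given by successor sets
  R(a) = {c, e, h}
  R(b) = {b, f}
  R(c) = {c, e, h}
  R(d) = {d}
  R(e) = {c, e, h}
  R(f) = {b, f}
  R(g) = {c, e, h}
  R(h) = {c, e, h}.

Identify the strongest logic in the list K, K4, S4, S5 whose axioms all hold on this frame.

Transitive (axiom 4): yes — every two-step R-path is closed by a direct edge.
Reflexive (axiom T): no — a is not related to itself.
Euclidean (axiom 5): yes — any two successors of a common world are R-related.
So F validates K, K4; S4 would additionally require R to be reflexive. The strongest is K4.

K4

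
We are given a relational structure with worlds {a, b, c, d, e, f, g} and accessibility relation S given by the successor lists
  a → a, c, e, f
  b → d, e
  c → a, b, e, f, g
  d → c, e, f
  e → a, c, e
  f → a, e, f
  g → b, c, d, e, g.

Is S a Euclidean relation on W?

Euclidean: no — a S e and a S f, but not e S f.

No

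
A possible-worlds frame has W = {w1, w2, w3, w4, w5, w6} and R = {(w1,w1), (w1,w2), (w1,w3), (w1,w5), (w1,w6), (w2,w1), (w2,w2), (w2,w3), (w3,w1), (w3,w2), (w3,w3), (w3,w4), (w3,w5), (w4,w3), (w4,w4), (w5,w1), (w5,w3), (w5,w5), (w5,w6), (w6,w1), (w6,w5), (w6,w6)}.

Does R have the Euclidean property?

Euclidean: no — w1 R w2 and w1 R w5, but not w2 R w5.

No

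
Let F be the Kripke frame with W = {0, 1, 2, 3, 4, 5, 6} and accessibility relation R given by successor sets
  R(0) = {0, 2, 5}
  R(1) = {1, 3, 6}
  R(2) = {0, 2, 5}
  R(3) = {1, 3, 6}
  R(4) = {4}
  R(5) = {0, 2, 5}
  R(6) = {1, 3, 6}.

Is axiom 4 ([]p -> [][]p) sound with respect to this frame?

Yes

The schema 4 characterises exactly the transitive frames.
Transitive: yes — every two-step R-path is closed by a direct edge.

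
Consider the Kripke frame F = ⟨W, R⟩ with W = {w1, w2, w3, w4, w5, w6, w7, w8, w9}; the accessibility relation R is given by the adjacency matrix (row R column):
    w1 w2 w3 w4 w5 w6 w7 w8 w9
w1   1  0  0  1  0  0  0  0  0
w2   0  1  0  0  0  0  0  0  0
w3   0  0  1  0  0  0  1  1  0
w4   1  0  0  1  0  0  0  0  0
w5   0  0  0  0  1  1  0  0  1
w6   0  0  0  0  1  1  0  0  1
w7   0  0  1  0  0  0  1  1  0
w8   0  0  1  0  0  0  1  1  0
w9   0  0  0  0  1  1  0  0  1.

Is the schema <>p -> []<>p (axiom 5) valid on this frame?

Yes

Axiom 5 corresponds to the accessibility relation being Euclidean.
Euclidean: yes — any two successors of a common world are R-related.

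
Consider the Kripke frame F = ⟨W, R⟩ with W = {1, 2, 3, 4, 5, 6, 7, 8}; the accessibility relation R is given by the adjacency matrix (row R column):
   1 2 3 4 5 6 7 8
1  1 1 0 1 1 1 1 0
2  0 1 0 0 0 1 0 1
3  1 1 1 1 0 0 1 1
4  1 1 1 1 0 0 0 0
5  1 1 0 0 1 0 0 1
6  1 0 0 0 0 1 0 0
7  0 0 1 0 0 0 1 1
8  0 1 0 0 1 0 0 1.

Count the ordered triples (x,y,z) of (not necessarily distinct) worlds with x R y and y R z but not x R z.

Enumerating: (1,2,8), (1,4,3), (1,5,8), (1,7,3), (1,7,8), (2,6,1), (2,8,5), (3,1,5), (3,1,6), (3,2,6), (3,8,5), (4,1,5), … and 21 more.
Total: 33.

33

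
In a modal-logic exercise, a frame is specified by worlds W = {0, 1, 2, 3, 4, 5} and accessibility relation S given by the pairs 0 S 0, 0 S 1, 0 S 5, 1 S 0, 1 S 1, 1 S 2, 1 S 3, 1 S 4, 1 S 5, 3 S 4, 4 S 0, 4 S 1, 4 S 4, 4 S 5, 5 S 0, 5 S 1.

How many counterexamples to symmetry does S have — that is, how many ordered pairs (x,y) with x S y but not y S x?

Enumerating: (1,2), (1,3), (3,4), (4,0), (4,5).

5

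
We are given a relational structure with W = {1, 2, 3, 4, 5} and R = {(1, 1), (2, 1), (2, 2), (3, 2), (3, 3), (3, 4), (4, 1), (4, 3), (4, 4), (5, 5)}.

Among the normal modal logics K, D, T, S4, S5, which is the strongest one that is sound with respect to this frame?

Serial (axiom D): yes — every world has a successor (e.g. 1 R 1).
Reflexive (axiom T): yes — every world is R-related to itself.
Transitive (axiom 4): no — 3 R 2 and 2 R 1, but not 3 R 1.
Euclidean (axiom 5): no — 3 R 2 and 3 R 4, but not 2 R 4.
So F validates K, D, T; S4 would additionally require R to be transitive. The strongest is T.

T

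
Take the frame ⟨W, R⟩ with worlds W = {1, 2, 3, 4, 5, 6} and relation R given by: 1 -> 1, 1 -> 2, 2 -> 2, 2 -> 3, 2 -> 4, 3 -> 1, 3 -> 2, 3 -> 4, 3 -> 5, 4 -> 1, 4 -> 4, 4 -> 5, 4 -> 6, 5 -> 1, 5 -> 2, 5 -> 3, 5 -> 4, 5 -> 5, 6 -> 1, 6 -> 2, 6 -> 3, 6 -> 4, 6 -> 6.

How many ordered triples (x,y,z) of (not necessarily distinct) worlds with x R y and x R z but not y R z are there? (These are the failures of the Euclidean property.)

31

Enumerating: (1,2,1), (2,3,3), (2,4,2), (2,4,3), (3,1,4), (3,1,5), (3,2,1), (3,2,5), (3,4,2), (4,1,4), (4,1,5), (4,1,6), … and 19 more.
Total: 31.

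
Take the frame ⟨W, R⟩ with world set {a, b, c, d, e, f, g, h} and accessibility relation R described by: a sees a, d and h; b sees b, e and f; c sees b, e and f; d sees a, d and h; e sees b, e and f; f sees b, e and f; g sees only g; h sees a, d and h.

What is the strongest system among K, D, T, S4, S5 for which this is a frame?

Serial (axiom D): yes — every world has a successor (e.g. a R a).
Reflexive (axiom T): no — c is not related to itself.
Transitive (axiom 4): yes — every two-step R-path is closed by a direct edge.
Euclidean (axiom 5): yes — any two successors of a common world are R-related.
So F validates K, D; T would additionally require R to be reflexive. The strongest is D.

D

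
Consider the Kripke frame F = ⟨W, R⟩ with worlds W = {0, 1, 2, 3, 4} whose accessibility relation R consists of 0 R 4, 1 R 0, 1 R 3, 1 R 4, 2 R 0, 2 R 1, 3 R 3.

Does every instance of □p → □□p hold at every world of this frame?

No

By correspondence theory, 4 is valid on a frame iff R is transitive.
Transitive: no — 2 R 0 and 0 R 4, but not 2 R 4.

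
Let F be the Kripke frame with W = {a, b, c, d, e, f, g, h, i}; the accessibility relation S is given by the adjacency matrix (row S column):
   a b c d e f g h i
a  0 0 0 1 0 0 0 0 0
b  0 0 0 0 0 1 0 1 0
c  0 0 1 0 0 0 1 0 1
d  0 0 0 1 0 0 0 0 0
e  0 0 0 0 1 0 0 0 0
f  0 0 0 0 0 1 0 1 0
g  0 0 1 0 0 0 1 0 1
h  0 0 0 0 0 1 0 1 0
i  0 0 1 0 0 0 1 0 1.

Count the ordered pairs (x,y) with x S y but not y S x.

Enumerating: (a,d), (b,f), (b,h).

3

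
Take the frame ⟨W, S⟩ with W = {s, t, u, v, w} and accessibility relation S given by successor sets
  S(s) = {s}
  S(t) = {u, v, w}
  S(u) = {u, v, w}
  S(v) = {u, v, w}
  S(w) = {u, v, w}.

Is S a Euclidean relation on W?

Yes

Euclidean: yes — any two successors of a common world are S-related.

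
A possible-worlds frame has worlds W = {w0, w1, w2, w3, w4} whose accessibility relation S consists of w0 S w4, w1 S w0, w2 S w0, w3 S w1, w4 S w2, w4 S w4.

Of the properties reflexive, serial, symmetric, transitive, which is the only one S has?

Reflexive: no — w0 is not related to itself.
Serial: yes — every world has a successor (e.g. w0 S w4).
Symmetric: no — w0 S w4 but not w4 S w0.
Transitive: no — w0 S w4 and w4 S w2, but not w0 S w2.
Only serial holds.

serial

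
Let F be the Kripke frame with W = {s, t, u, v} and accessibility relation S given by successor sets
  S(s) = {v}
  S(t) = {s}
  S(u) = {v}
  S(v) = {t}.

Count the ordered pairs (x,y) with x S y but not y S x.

Enumerating: (s,v), (t,s), (u,v), (v,t).

4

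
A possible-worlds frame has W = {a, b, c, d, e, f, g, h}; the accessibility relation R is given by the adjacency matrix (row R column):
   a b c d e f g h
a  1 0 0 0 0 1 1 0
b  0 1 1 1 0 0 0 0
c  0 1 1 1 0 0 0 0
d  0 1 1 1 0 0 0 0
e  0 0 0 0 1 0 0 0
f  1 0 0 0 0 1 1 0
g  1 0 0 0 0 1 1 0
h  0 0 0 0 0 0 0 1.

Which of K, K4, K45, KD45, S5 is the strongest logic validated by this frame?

Transitive (axiom 4): yes — every two-step R-path is closed by a direct edge.
Euclidean (axiom 5): yes — any two successors of a common world are R-related.
Serial (axiom D): yes — every world has a successor (e.g. a R a).
Reflexive (axiom T): yes — every world is R-related to itself.
So F validates K, K4, K45, KD45, S5. The strongest is S5.

S5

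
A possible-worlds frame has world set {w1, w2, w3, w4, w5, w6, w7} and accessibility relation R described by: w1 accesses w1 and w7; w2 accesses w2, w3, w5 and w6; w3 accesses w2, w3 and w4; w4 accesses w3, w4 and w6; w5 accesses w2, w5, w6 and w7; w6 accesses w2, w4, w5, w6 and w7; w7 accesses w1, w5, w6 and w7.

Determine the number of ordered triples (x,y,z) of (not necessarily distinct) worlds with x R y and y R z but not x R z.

22

Enumerating: (w1,w7,w5), (w1,w7,w6), (w2,w3,w4), (w2,w5,w7), (w2,w6,w4), (w2,w6,w7), (w3,w2,w5), (w3,w2,w6), (w3,w4,w6), (w4,w3,w2), (w4,w6,w2), (w4,w6,w5), … and 10 more.
Total: 22.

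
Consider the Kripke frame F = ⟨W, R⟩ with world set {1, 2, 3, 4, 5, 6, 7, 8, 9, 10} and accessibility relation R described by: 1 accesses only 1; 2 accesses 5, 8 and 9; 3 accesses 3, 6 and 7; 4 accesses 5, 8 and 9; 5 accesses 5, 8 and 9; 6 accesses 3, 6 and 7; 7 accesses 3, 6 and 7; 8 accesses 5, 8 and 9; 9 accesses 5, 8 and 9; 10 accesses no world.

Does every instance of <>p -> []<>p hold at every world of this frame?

Yes

By correspondence theory, 5 is valid on a frame iff R is Euclidean.
Euclidean: yes — any two successors of a common world are R-related.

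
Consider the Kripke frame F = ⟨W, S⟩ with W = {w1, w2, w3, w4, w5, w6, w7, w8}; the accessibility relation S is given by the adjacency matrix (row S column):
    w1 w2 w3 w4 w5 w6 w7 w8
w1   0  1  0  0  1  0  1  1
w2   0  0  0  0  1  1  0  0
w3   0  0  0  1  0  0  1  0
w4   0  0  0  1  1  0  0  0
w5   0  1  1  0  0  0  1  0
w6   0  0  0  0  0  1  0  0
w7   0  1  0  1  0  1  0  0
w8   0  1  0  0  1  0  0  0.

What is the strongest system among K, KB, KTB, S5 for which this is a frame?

Symmetric (axiom B): no — w1 S w2 but not w2 S w1.
Reflexive (axiom T): no — w1 is not related to itself.
Euclidean (axiom 5): no — w1 S w2 and w1 S w7, but not w2 S w7.
So F validates K; KB would additionally require S to be symmetric. The strongest is K.

K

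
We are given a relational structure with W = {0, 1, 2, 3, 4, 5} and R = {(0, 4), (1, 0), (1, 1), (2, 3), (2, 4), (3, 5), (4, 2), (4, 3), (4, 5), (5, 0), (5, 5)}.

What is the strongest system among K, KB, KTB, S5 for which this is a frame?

K

Symmetric (axiom B): no — 0 R 4 but not 4 R 0.
Reflexive (axiom T): no — 0 is not related to itself.
Euclidean (axiom 5): no — 2 R 3 and 2 R 4, but not 3 R 4.
So F validates K; KB would additionally require R to be symmetric. The strongest is K.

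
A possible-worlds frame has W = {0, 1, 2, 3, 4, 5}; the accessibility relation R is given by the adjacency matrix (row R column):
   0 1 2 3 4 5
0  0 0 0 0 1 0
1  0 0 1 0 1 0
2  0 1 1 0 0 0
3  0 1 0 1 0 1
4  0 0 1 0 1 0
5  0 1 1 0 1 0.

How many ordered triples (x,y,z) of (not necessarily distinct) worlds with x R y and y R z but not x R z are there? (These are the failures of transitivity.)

8

Enumerating: (0,4,2), (1,2,1), (2,1,4), (3,1,2), (3,1,4), (3,5,2), (3,5,4), (4,2,1).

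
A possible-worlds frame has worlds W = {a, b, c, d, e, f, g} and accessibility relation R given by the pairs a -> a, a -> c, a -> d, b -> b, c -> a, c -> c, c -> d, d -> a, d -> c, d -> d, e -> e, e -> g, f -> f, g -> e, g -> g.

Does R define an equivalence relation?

Yes

Reflexive: yes — every world is R-related to itself.
Symmetric: yes — every pair in R has its reverse in R.
Transitive: yes — every two-step R-path is closed by a direct edge.
So R is an equivalence relation.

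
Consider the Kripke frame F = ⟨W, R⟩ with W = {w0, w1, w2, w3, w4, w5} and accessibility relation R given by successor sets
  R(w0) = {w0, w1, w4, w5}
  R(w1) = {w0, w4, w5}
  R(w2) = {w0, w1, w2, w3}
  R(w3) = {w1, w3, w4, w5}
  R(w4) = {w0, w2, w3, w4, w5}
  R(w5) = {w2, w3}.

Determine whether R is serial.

Yes

Serial: yes — every world has a successor (e.g. w0 R w0).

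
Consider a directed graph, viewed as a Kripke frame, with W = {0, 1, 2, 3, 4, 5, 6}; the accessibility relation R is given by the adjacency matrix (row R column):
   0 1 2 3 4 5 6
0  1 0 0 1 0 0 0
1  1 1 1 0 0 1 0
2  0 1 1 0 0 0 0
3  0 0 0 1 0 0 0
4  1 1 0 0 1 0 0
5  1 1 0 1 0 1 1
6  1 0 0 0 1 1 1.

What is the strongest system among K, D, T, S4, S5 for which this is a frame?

T

Serial (axiom D): yes — every world has a successor (e.g. 0 R 0).
Reflexive (axiom T): yes — every world is R-related to itself.
Transitive (axiom 4): no — 1 R 0 and 0 R 3, but not 1 R 3.
Euclidean (axiom 5): no — 1 R 0 and 1 R 2, but not 0 R 2.
So F validates K, D, T; S4 would additionally require R to be transitive. The strongest is T.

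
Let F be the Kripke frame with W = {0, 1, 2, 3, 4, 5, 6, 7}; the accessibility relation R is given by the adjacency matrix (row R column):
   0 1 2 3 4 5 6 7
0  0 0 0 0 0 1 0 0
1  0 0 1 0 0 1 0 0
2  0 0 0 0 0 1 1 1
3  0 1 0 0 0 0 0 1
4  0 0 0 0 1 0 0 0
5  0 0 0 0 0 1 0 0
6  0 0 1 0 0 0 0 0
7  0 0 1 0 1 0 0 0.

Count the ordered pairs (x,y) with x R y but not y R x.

Enumerating: (0,5), (1,2), (1,5), (2,5), (3,1), (3,7), (7,4).

7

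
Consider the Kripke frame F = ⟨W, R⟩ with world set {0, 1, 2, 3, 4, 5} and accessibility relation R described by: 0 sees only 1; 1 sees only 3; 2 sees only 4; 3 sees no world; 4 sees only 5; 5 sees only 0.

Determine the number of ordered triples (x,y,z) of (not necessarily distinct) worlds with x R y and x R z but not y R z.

Enumerating: (0,1,1), (1,3,3), (2,4,4), (4,5,5), (5,0,0).

5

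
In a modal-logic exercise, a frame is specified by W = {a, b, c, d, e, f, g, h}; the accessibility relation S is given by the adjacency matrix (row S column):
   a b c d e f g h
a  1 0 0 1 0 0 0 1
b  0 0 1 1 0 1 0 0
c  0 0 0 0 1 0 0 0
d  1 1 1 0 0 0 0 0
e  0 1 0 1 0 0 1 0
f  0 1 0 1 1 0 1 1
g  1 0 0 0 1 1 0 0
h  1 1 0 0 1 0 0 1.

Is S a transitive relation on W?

No

Transitive: no — a S d and d S b, but not a S b.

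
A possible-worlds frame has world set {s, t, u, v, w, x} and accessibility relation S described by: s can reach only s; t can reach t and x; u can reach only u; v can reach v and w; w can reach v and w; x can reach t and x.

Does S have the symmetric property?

Yes

Symmetric: yes — every pair in S has its reverse in S.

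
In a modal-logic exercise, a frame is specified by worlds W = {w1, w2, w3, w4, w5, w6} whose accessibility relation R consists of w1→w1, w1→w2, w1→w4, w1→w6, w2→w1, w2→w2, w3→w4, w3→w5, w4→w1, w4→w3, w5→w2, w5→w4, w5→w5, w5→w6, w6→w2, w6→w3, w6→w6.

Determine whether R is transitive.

Transitive: no — w1 R w4 and w4 R w3, but not w1 R w3.

No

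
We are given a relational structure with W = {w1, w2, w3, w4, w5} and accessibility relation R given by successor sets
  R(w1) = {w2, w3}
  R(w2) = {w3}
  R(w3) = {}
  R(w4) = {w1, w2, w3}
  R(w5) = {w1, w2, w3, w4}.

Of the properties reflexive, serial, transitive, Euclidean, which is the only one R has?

Reflexive: no — w1 is not related to itself.
Serial: no — w3 has no R-successor.
Transitive: yes — every two-step R-path is closed by a direct edge.
Euclidean: no — w1 R w3 and w1 R w2, but not w3 R w2.
Only transitive holds.

transitive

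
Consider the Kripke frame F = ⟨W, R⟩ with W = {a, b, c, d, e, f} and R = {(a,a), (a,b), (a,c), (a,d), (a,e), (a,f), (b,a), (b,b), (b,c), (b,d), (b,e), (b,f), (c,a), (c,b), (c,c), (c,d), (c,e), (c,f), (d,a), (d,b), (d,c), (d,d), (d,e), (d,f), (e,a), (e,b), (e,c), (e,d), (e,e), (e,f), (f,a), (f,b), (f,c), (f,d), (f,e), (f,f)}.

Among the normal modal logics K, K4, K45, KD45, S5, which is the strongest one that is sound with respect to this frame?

S5

Transitive (axiom 4): yes — every two-step R-path is closed by a direct edge.
Euclidean (axiom 5): yes — any two successors of a common world are R-related.
Serial (axiom D): yes — every world has a successor (e.g. a R a).
Reflexive (axiom T): yes — every world is R-related to itself.
So F validates K, K4, K45, KD45, S5. The strongest is S5.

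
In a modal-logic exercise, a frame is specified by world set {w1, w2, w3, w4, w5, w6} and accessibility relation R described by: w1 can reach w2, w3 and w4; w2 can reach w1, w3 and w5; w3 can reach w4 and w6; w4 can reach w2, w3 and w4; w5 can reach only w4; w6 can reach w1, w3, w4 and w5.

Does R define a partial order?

No

Reflexive: no — w1 is not related to itself.
Transitive: no — w1 R w2 and w2 R w5, but not w1 R w5.
Antisymmetric: no — w1 R w2 and w2 R w1 with w1 ≠ w2.
So R is not a partial order.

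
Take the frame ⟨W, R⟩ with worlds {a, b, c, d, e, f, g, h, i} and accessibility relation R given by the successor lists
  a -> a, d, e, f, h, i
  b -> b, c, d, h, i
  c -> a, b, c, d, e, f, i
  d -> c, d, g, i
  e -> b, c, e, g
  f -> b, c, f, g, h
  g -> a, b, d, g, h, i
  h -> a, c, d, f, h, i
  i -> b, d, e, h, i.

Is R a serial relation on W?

Serial: yes — every world has a successor (e.g. a R a).

Yes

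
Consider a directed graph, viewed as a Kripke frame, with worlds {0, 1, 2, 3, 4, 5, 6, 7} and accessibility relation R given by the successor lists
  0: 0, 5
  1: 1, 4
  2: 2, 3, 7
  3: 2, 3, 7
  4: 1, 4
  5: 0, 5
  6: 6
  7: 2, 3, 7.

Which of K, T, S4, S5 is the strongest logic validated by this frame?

S5

Reflexive (axiom T): yes — every world is R-related to itself.
Transitive (axiom 4): yes — every two-step R-path is closed by a direct edge.
Euclidean (axiom 5): yes — any two successors of a common world are R-related.
So F validates K, T, S4, S5. The strongest is S5.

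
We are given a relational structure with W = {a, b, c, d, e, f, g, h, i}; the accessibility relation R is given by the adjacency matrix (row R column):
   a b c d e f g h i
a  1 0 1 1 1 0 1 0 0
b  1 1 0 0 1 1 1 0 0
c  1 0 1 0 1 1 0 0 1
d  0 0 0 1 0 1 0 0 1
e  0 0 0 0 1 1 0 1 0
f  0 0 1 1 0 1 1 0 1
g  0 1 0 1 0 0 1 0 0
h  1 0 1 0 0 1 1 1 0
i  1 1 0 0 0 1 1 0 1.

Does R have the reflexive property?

Yes

Reflexive: yes — every world is R-related to itself.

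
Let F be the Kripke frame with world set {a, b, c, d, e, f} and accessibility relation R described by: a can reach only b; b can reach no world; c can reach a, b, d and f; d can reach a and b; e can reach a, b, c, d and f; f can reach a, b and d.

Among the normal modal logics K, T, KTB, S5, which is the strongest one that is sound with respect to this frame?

K

Reflexive (axiom T): no — a is not related to itself.
Symmetric (axiom B): no — a R b but not b R a.
Euclidean (axiom 5): no — c R a and c R d, but not a R d.
So F validates K; T would additionally require R to be reflexive. The strongest is K.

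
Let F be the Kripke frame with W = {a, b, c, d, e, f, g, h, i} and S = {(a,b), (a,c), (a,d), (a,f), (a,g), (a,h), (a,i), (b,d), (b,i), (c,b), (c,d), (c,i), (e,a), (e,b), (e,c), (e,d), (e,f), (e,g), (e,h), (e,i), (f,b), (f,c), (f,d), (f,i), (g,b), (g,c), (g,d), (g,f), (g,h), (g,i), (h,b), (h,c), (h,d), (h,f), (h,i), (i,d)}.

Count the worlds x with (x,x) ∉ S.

Enumerating: a, b, c, d, e, f, g, h, i.

9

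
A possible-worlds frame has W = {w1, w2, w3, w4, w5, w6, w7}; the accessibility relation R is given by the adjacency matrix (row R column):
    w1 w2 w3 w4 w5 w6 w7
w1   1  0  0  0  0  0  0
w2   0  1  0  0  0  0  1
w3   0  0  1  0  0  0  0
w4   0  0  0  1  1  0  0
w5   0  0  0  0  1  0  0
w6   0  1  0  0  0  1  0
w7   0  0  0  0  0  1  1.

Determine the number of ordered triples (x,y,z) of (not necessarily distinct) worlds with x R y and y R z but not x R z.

3

Enumerating: (w2,w7,w6), (w6,w2,w7), (w7,w6,w2).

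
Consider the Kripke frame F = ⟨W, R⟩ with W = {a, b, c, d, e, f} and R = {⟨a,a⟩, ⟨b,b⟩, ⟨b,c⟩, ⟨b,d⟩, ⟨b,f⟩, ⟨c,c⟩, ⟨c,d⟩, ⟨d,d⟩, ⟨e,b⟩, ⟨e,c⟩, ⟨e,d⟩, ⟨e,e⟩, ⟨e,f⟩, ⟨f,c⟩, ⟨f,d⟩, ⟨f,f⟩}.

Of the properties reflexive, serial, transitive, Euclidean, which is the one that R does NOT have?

Euclidean

Reflexive: yes — every world is R-related to itself.
Serial: yes — every world has a successor (e.g. a R a).
Transitive: yes — every two-step R-path is closed by a direct edge.
Euclidean: no — b R c and b R f, but not c R f.
Only Euclidean fails.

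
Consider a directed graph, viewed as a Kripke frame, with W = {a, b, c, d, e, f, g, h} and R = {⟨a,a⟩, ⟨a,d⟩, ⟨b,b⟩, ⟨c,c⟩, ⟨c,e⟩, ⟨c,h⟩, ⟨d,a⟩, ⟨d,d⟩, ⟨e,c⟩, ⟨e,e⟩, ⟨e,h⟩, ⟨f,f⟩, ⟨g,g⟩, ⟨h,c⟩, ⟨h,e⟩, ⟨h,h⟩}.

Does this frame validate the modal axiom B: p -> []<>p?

The schema B characterises exactly the symmetric frames.
Symmetric: yes — every pair in R has its reverse in R.

Yes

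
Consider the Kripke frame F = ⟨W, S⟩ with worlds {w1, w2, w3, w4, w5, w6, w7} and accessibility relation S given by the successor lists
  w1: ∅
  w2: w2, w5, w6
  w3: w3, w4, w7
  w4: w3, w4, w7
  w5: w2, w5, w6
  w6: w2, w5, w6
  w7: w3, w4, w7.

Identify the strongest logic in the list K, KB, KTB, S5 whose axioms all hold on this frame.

Symmetric (axiom B): yes — every pair in S has its reverse in S.
Reflexive (axiom T): no — w1 is not related to itself.
Euclidean (axiom 5): yes — any two successors of a common world are S-related.
So F validates K, KB; KTB would additionally require S to be reflexive. The strongest is KB.

KB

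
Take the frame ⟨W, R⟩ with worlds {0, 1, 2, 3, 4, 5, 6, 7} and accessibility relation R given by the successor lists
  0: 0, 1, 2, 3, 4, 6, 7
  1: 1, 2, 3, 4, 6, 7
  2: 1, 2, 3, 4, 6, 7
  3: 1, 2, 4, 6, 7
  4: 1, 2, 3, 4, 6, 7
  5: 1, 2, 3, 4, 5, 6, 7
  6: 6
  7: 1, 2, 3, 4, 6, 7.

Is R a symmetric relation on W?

Symmetric: no — 0 R 1 but not 1 R 0.

No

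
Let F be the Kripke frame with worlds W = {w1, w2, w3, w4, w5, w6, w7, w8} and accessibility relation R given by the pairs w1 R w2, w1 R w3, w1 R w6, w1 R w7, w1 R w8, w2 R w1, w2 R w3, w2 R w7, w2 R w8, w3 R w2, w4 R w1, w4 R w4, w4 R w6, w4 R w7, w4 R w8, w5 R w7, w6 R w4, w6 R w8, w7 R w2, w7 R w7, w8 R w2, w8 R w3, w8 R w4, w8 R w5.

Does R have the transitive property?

Transitive: no — w1 R w6 and w6 R w4, but not w1 R w4.

No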